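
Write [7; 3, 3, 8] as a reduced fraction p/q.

Using pₖ = aₖpₖ₋₁ + pₖ₋₂ and qₖ = aₖqₖ₋₁ + qₖ₋₂:
  k=0: a=7, p=7, q=1
  k=1: a=3, p=22, q=3
  k=2: a=3, p=73, q=10
  k=3: a=8, p=606, q=83

606/83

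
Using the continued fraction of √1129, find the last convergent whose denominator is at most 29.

168/5

√1129 = [33; 1, 1, 1, 1, 66, …] (period length 5).
Convergents:
  p_0/q_0 = 33/1
  p_1/q_1 = 34/1
  p_2/q_2 = 67/2
  p_3/q_3 = 101/3
  p_4/q_4 = 168/5
  p_5/q_5 = 11189/333
q_4 = 5 ≤ 29 < 333 = q_5, so the answer is 168/5.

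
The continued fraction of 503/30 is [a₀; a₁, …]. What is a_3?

3

503 = 16·30 + 23   →  a_0 = 16
30 = 1·23 + 7   →  a_1 = 1
23 = 3·7 + 2   →  a_2 = 3
7 = 3·2 + 1   →  a_3 = 3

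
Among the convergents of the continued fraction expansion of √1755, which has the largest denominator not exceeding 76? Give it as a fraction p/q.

1173/28

√1755 = [41; 1, 8, 3, 8, 1, 82, …] (period length 6).
Convergents:
  p_0/q_0 = 41/1
  p_1/q_1 = 42/1
  p_2/q_2 = 377/9
  p_3/q_3 = 1173/28
  p_4/q_4 = 9761/233
q_3 = 28 ≤ 76 < 233 = q_4, so the answer is 1173/28.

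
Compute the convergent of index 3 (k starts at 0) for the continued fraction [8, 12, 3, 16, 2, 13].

Using pₖ = aₖpₖ₋₁ + pₖ₋₂, qₖ = aₖqₖ₋₁ + qₖ₋₂ (with p₋₁=1, p₋₂=0, q₋₁=0, q₋₂=1):
  k=0: a=8, p=8, q=1
  k=1: a=12, p=97, q=12
  k=2: a=3, p=299, q=37
  k=3: a=16, p=4881, q=604

4881/604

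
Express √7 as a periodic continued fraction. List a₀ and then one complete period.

a₀ = ⌊√7⌋ = 2.
With m₀=0, d₀=1 and mₖ₊₁ = dₖaₖ − mₖ, dₖ₊₁ = (n − mₖ₊₁²)/dₖ, aₖ₊₁ = ⌊(a₀+mₖ₊₁)/dₖ₊₁⌋:
  k=1: m=2, d=3, a=1
  k=2: m=1, d=2, a=1
  k=3: m=1, d=3, a=1
  k=4: m=2, d=1, a=4
d=1 and a=2a₀=4 at k=4, so the next step gives (m, d) = (2, 3) again — its k=1 value — and the period has length 4.

[2; 1, 1, 1, 4]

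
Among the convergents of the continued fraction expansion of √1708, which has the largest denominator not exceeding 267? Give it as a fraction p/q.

7687/186

√1708 = [41; 3, 20, 3, 82, …] (period length 4).
Convergents:
  p_0/q_0 = 41/1
  p_1/q_1 = 124/3
  p_2/q_2 = 2521/61
  p_3/q_3 = 7687/186
  p_4/q_4 = 632855/15313
q_3 = 186 ≤ 267 < 15313 = q_4, so the answer is 7687/186.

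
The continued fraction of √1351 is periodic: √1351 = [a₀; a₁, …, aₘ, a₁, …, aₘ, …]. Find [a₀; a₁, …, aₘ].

a₀ = ⌊√1351⌋ = 36.
With m₀=0, d₀=1 and mₖ₊₁ = dₖaₖ − mₖ, dₖ₊₁ = (n − mₖ₊₁²)/dₖ, aₖ₊₁ = ⌊(a₀+mₖ₊₁)/dₖ₊₁⌋:
  k=1: m=36, d=55, a=1
  k=2: m=19, d=18, a=3
  k=3: m=35, d=7, a=10
  k=4: m=35, d=18, a=3
  k=5: m=19, d=55, a=1
  k=6: m=36, d=1, a=72
d=1 and a=2a₀=72 at k=6, so the next step gives (m, d) = (36, 55) again — its k=1 value — and the period has length 6.

[36; 1, 3, 10, 3, 1, 72]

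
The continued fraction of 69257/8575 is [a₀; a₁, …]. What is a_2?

69257 = 8·8575 + 657   →  a_0 = 8
8575 = 13·657 + 34   →  a_1 = 13
657 = 19·34 + 11   →  a_2 = 19

19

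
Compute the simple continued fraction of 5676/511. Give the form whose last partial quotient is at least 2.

5676 = 11·511 + 55
511 = 9·55 + 16
55 = 3·16 + 7
16 = 2·7 + 2
7 = 3·2 + 1
2 = 2·1 + 0  (stop)
So 5676/511 = [11; 9, 3, 2, 3, 2].

[11; 9, 3, 2, 3, 2]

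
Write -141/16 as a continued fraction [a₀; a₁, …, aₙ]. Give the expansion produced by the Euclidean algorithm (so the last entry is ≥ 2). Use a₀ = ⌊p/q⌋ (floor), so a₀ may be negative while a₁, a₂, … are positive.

[-9; 5, 3]

-141 = -9·16 + 3
16 = 5·3 + 1
3 = 3·1 + 0  (stop)
So -141/16 = [-9; 5, 3].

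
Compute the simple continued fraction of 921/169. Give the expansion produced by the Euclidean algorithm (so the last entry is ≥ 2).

[5; 2, 4, 2, 8]

921 = 5×169 + 76
169 = 2×76 + 17
76 = 4×17 + 8
17 = 2×8 + 1
8 = 8×1 + 0  (stop)
So 921/169 = [5; 2, 4, 2, 8].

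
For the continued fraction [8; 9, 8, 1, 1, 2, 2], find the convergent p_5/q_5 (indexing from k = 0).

Using pₖ = aₖpₖ₋₁ + pₖ₋₂, qₖ = aₖqₖ₋₁ + qₖ₋₂ (with p₋₁=1, p₋₂=0, q₋₁=0, q₋₂=1):
  k=0: a=8, p=8, q=1
  k=1: a=9, p=73, q=9
  k=2: a=8, p=592, q=73
  k=3: a=1, p=665, q=82
  k=4: a=1, p=1257, q=155
  k=5: a=2, p=3179, q=392

3179/392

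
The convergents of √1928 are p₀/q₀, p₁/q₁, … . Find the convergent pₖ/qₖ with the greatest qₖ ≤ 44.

483/11

√1928 = [43; 1, 9, 1, 86, …] (period length 4).
Convergents:
  p_0/q_0 = 43/1
  p_1/q_1 = 44/1
  p_2/q_2 = 439/10
  p_3/q_3 = 483/11
  p_4/q_4 = 41977/956
q_3 = 11 ≤ 44 < 956 = q_4, so the answer is 483/11.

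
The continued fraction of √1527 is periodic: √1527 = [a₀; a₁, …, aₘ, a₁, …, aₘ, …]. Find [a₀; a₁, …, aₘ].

[39; 13, 78]

a₀ = ⌊√1527⌋ = 39.
With m₀=0, d₀=1 and mₖ₊₁ = dₖaₖ − mₖ, dₖ₊₁ = (n − mₖ₊₁²)/dₖ, aₖ₊₁ = ⌊(a₀+mₖ₊₁)/dₖ₊₁⌋:
  k=1: m=39, d=6, a=13
  k=2: m=39, d=1, a=78
d=1 and a=2a₀=78 at k=2, so the next step gives (m, d) = (39, 6) again — its k=1 value — and the period has length 2.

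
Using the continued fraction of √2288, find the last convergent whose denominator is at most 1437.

√2288 = [47; 1, 4, 1, 94, …] (period length 4).
Convergents:
  p_0/q_0 = 47/1
  p_1/q_1 = 48/1
  p_2/q_2 = 239/5
  p_3/q_3 = 287/6
  p_4/q_4 = 27217/569
  p_5/q_5 = 27504/575
  p_6/q_6 = 137233/2869
q_5 = 575 ≤ 1437 < 2869 = q_6, so the answer is 27504/575.

27504/575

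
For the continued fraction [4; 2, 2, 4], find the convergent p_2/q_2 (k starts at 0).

22/5

Using pₖ = aₖpₖ₋₁ + pₖ₋₂, qₖ = aₖqₖ₋₁ + qₖ₋₂ (with p₋₁=1, p₋₂=0, q₋₁=0, q₋₂=1):
  k=0: a=4, p=4, q=1
  k=1: a=2, p=9, q=2
  k=2: a=2, p=22, q=5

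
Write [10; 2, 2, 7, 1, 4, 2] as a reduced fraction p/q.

Fold from the inside: start with 2/1.
  4 + 1/2 = 9/2
  1 + 2/9 = 11/9
  7 + 9/11 = 86/11
  2 + 11/86 = 183/86
  2 + 86/183 = 452/183
  10 + 183/452 = 4703/452

4703/452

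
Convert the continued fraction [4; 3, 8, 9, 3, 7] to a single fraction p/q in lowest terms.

22426/5191

Using pₖ = aₖpₖ₋₁ + pₖ₋₂ and qₖ = aₖqₖ₋₁ + qₖ₋₂:
  k=0: a=4, p=4, q=1
  k=1: a=3, p=13, q=3
  k=2: a=8, p=108, q=25
  k=3: a=9, p=985, q=228
  k=4: a=3, p=3063, q=709
  k=5: a=7, p=22426, q=5191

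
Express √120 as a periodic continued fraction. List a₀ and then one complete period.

[10; 1, 20]

a₀ = ⌊√120⌋ = 10.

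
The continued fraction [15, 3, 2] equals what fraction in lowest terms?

Fold from the inside: start with 2/1.
  3 + 1/2 = 7/2
  15 + 2/7 = 107/7

107/7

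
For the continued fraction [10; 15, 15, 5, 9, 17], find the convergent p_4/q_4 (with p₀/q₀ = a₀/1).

106009/10531

Using pₖ = aₖpₖ₋₁ + pₖ₋₂, qₖ = aₖqₖ₋₁ + qₖ₋₂ (with p₋₁=1, p₋₂=0, q₋₁=0, q₋₂=1):
  k=0: a=10, p=10, q=1
  k=1: a=15, p=151, q=15
  k=2: a=15, p=2275, q=226
  k=3: a=5, p=11526, q=1145
  k=4: a=9, p=106009, q=10531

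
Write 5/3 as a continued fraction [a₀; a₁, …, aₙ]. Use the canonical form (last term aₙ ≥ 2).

[1; 1, 2]

5 = 1*3 + 2
3 = 1*2 + 1
2 = 2*1 + 0  (stop)
So 5/3 = [1; 1, 2].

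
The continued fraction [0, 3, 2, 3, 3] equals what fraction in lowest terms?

23/79

Using pₖ = aₖpₖ₋₁ + pₖ₋₂ and qₖ = aₖqₖ₋₁ + qₖ₋₂:
  k=0: a=0, p=0, q=1
  k=1: a=3, p=1, q=3
  k=2: a=2, p=2, q=7
  k=3: a=3, p=7, q=24
  k=4: a=3, p=23, q=79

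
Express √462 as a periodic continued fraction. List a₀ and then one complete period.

a₀ = ⌊√462⌋ = 21.
With m₀=0, d₀=1 and mₖ₊₁ = dₖaₖ − mₖ, dₖ₊₁ = (n − mₖ₊₁²)/dₖ, aₖ₊₁ = ⌊(a₀+mₖ₊₁)/dₖ₊₁⌋:
  k=1: m=21, d=21, a=2
  k=2: m=21, d=1, a=42
d=1 and a=2a₀=42 at k=2, so the next step gives (m, d) = (21, 21) again — its k=1 value — and the period has length 2.

[21; 2, 42]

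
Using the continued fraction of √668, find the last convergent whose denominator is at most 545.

√668 = [25; 1, 5, 2, 12, 2, 5, 1, 50, …] (period length 8).
Convergents:
  p_0/q_0 = 25/1
  p_1/q_1 = 26/1
  p_2/q_2 = 155/6
  p_3/q_3 = 336/13
  p_4/q_4 = 4187/162
  p_5/q_5 = 8710/337
  p_6/q_6 = 47737/1847
q_5 = 337 ≤ 545 < 1847 = q_6, so the answer is 8710/337.

8710/337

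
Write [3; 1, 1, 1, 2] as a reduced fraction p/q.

29/8

Using pₖ = aₖpₖ₋₁ + pₖ₋₂ and qₖ = aₖqₖ₋₁ + qₖ₋₂:
  k=0: a=3, p=3, q=1
  k=1: a=1, p=4, q=1
  k=2: a=1, p=7, q=2
  k=3: a=1, p=11, q=3
  k=4: a=2, p=29, q=8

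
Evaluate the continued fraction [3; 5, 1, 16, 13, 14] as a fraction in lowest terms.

58826/18567

Fold from the inside: start with 14/1.
  13 + 1/14 = 183/14
  16 + 14/183 = 2942/183
  1 + 183/2942 = 3125/2942
  5 + 2942/3125 = 18567/3125
  3 + 3125/18567 = 58826/18567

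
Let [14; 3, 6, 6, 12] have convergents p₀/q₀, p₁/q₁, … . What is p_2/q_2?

Using pₖ = aₖpₖ₋₁ + pₖ₋₂, qₖ = aₖqₖ₋₁ + qₖ₋₂ (with p₋₁=1, p₋₂=0, q₋₁=0, q₋₂=1):
  k=0: a=14, p=14, q=1
  k=1: a=3, p=43, q=3
  k=2: a=6, p=272, q=19

272/19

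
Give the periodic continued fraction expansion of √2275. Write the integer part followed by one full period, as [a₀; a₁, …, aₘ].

[47; 1, 2, 3, 2, 1, 94]

a₀ = ⌊√2275⌋ = 47.
With m₀=0, d₀=1 and mₖ₊₁ = dₖaₖ − mₖ, dₖ₊₁ = (n − mₖ₊₁²)/dₖ, aₖ₊₁ = ⌊(a₀+mₖ₊₁)/dₖ₊₁⌋:
  k=1: m=47, d=66, a=1
  k=2: m=19, d=29, a=2
  k=3: m=39, d=26, a=3
  k=4: m=39, d=29, a=2
  k=5: m=19, d=66, a=1
  k=6: m=47, d=1, a=94
d=1 and a=2a₀=94 at k=6, so the next step gives (m, d) = (47, 66) again — its k=1 value — and the period has length 6.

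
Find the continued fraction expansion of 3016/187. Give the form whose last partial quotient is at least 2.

3016 = 16*187 + 24
187 = 7*24 + 19
24 = 1*19 + 5
19 = 3*5 + 4
5 = 1*4 + 1
4 = 4*1 + 0  (stop)
So 3016/187 = [16; 7, 1, 3, 1, 4].

[16; 7, 1, 3, 1, 4]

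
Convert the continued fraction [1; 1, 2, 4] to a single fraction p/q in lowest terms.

Fold from the inside: start with 4/1.
  2 + 1/4 = 9/4
  1 + 4/9 = 13/9
  1 + 9/13 = 22/13

22/13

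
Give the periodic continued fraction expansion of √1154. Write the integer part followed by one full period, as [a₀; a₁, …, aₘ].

[33; 1, 32, 1, 66]

a₀ = ⌊√1154⌋ = 33.
With m₀=0, d₀=1 and mₖ₊₁ = dₖaₖ − mₖ, dₖ₊₁ = (n − mₖ₊₁²)/dₖ, aₖ₊₁ = ⌊(a₀+mₖ₊₁)/dₖ₊₁⌋:
  k=1: m=33, d=65, a=1
  k=2: m=32, d=2, a=32
  k=3: m=32, d=65, a=1
  k=4: m=33, d=1, a=66
d=1 and a=2a₀=66 at k=4, so the next step gives (m, d) = (33, 65) again — its k=1 value — and the period has length 4.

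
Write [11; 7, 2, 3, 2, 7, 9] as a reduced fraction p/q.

Fold from the inside: start with 9/1.
  7 + 1/9 = 64/9
  2 + 9/64 = 137/64
  3 + 64/137 = 475/137
  2 + 137/475 = 1087/475
  7 + 475/1087 = 8084/1087
  11 + 1087/8084 = 90011/8084

90011/8084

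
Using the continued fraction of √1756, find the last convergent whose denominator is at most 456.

18019/430

√1756 = [41; 1, 9, 2, 20, 2, 9, 1, 82, …] (period length 8).
Convergents:
  p_0/q_0 = 41/1
  p_1/q_1 = 42/1
  p_2/q_2 = 419/10
  p_3/q_3 = 880/21
  p_4/q_4 = 18019/430
  p_5/q_5 = 36918/881
q_4 = 430 ≤ 456 < 881 = q_5, so the answer is 18019/430.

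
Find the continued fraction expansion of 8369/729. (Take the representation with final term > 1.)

[11; 2, 12, 14, 2]

8369 = 11×729 + 350
729 = 2×350 + 29
350 = 12×29 + 2
29 = 14×2 + 1
2 = 2×1 + 0  (stop)
So 8369/729 = [11; 2, 12, 14, 2].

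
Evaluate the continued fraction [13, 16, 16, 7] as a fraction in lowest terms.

23708/1815

Fold from the inside: start with 7/1.
  16 + 1/7 = 113/7
  16 + 7/113 = 1815/113
  13 + 113/1815 = 23708/1815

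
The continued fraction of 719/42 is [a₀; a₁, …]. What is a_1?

719 = 17·42 + 5   →  a_0 = 17
42 = 8·5 + 2   →  a_1 = 8

8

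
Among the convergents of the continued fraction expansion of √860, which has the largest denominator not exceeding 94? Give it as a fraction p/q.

1261/43

√860 = [29; 3, 14, 3, 58, …] (period length 4).
Convergents:
  p_0/q_0 = 29/1
  p_1/q_1 = 88/3
  p_2/q_2 = 1261/43
  p_3/q_3 = 3871/132
q_2 = 43 ≤ 94 < 132 = q_3, so the answer is 1261/43.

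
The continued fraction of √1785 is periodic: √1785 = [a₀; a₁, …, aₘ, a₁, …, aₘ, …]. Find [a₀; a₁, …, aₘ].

a₀ = ⌊√1785⌋ = 42.

[42; 4, 84]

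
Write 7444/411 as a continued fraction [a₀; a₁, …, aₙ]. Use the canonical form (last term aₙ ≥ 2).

[18; 8, 1, 14, 3]

7444 = 18·411 + 46
411 = 8·46 + 43
46 = 1·43 + 3
43 = 14·3 + 1
3 = 3·1 + 0  (stop)
So 7444/411 = [18; 8, 1, 14, 3].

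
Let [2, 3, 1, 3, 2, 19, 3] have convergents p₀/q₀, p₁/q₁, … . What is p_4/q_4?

Using pₖ = aₖpₖ₋₁ + pₖ₋₂, qₖ = aₖqₖ₋₁ + qₖ₋₂ (with p₋₁=1, p₋₂=0, q₋₁=0, q₋₂=1):
  k=0: a=2, p=2, q=1
  k=1: a=3, p=7, q=3
  k=2: a=1, p=9, q=4
  k=3: a=3, p=34, q=15
  k=4: a=2, p=77, q=34

77/34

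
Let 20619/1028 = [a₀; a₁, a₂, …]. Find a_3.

2

20619 = 20·1028 + 59   →  a_0 = 20
1028 = 17·59 + 25   →  a_1 = 17
59 = 2·25 + 9   →  a_2 = 2
25 = 2·9 + 7   →  a_3 = 2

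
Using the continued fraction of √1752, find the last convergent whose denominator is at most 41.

293/7

√1752 = [41; 1, 5, 1, 82, …] (period length 4).
Convergents:
  p_0/q_0 = 41/1
  p_1/q_1 = 42/1
  p_2/q_2 = 251/6
  p_3/q_3 = 293/7
  p_4/q_4 = 24277/580
q_3 = 7 ≤ 41 < 580 = q_4, so the answer is 293/7.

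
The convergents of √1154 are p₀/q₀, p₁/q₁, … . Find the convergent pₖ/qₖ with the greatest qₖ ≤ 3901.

78506/2311

√1154 = [33; 1, 32, 1, 66, …] (period length 4).
Convergents:
  p_0/q_0 = 33/1
  p_1/q_1 = 34/1
  p_2/q_2 = 1121/33
  p_3/q_3 = 1155/34
  p_4/q_4 = 77351/2277
  p_5/q_5 = 78506/2311
  p_6/q_6 = 2589543/76229
q_5 = 2311 ≤ 3901 < 76229 = q_6, so the answer is 78506/2311.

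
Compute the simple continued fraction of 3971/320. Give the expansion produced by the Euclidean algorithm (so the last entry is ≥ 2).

3971 = 12*320 + 131
320 = 2*131 + 58
131 = 2*58 + 15
58 = 3*15 + 13
15 = 1*13 + 2
13 = 6*2 + 1
2 = 2*1 + 0  (stop)
So 3971/320 = [12; 2, 2, 3, 1, 6, 2].

[12; 2, 2, 3, 1, 6, 2]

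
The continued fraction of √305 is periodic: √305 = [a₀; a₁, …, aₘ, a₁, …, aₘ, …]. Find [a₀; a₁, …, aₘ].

[17; 2, 6, 2, 34]

a₀ = ⌊√305⌋ = 17.
With m₀=0, d₀=1 and mₖ₊₁ = dₖaₖ − mₖ, dₖ₊₁ = (n − mₖ₊₁²)/dₖ, aₖ₊₁ = ⌊(a₀+mₖ₊₁)/dₖ₊₁⌋:
  k=1: m=17, d=16, a=2
  k=2: m=15, d=5, a=6
  k=3: m=15, d=16, a=2
  k=4: m=17, d=1, a=34
d=1 and a=2a₀=34 at k=4, so the next step gives (m, d) = (17, 16) again — its k=1 value — and the period has length 4.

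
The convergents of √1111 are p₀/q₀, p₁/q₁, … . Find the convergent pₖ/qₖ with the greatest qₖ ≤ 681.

√1111 = [33; 3, 66, …] (period length 2).
Convergents:
  p_0/q_0 = 33/1
  p_1/q_1 = 100/3
  p_2/q_2 = 6633/199
  p_3/q_3 = 19999/600
  p_4/q_4 = 1326567/39799
q_3 = 600 ≤ 681 < 39799 = q_4, so the answer is 19999/600.

19999/600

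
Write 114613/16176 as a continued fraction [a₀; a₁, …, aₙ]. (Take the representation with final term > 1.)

114613 = 7*16176 + 1381
16176 = 11*1381 + 985
1381 = 1*985 + 396
985 = 2*396 + 193
396 = 2*193 + 10
193 = 19*10 + 3
10 = 3*3 + 1
3 = 3*1 + 0  (stop)
So 114613/16176 = [7; 11, 1, 2, 2, 19, 3, 3].

[7; 11, 1, 2, 2, 19, 3, 3]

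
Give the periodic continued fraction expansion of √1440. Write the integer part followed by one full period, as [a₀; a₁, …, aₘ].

[37; 1, 17, 1, 74]

a₀ = ⌊√1440⌋ = 37.
With m₀=0, d₀=1 and mₖ₊₁ = dₖaₖ − mₖ, dₖ₊₁ = (n − mₖ₊₁²)/dₖ, aₖ₊₁ = ⌊(a₀+mₖ₊₁)/dₖ₊₁⌋:
  k=1: m=37, d=71, a=1
  k=2: m=34, d=4, a=17
  k=3: m=34, d=71, a=1
  k=4: m=37, d=1, a=74
d=1 and a=2a₀=74 at k=4, so the next step gives (m, d) = (37, 71) again — its k=1 value — and the period has length 4.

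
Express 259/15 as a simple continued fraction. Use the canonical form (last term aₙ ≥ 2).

259 = 17*15 + 4
15 = 3*4 + 3
4 = 1*3 + 1
3 = 3*1 + 0  (stop)
So 259/15 = [17; 3, 1, 3].

[17; 3, 1, 3]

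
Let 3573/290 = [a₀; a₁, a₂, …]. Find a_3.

3573 = 12·290 + 93   →  a_0 = 12
290 = 3·93 + 11   →  a_1 = 3
93 = 8·11 + 5   →  a_2 = 8
11 = 2·5 + 1   →  a_3 = 2

2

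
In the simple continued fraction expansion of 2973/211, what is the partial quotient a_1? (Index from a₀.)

11

2973 = 14·211 + 19   →  a_0 = 14
211 = 11·19 + 2   →  a_1 = 11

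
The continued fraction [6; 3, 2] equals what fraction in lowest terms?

44/7

Fold from the inside: start with 2/1.
  3 + 1/2 = 7/2
  6 + 2/7 = 44/7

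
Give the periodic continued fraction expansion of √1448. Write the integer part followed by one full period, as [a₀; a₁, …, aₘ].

[38; 19, 76]

a₀ = ⌊√1448⌋ = 38.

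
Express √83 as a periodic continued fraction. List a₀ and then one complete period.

[9; 9, 18]

a₀ = ⌊√83⌋ = 9.
With m₀=0, d₀=1 and mₖ₊₁ = dₖaₖ − mₖ, dₖ₊₁ = (n − mₖ₊₁²)/dₖ, aₖ₊₁ = ⌊(a₀+mₖ₊₁)/dₖ₊₁⌋:
  k=1: m=9, d=2, a=9
  k=2: m=9, d=1, a=18
d=1 and a=2a₀=18 at k=2, so the next step gives (m, d) = (9, 2) again — its k=1 value — and the period has length 2.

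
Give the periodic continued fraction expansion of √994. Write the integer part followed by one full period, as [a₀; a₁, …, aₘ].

a₀ = ⌊√994⌋ = 31.
With m₀=0, d₀=1 and mₖ₊₁ = dₖaₖ − mₖ, dₖ₊₁ = (n − mₖ₊₁²)/dₖ, aₖ₊₁ = ⌊(a₀+mₖ₊₁)/dₖ₊₁⌋:
  k=1: m=31, d=33, a=1
  k=2: m=2, d=30, a=1
  k=3: m=28, d=7, a=8
  k=4: m=28, d=30, a=1
  k=5: m=2, d=33, a=1
  k=6: m=31, d=1, a=62
d=1 and a=2a₀=62 at k=6, so the next step gives (m, d) = (31, 33) again — its k=1 value — and the period has length 6.

[31; 1, 1, 8, 1, 1, 62]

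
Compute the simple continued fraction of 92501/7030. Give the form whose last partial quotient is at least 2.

92501 = 13*7030 + 1111
7030 = 6*1111 + 364
1111 = 3*364 + 19
364 = 19*19 + 3
19 = 6*3 + 1
3 = 3*1 + 0  (stop)
So 92501/7030 = [13; 6, 3, 19, 6, 3].

[13; 6, 3, 19, 6, 3]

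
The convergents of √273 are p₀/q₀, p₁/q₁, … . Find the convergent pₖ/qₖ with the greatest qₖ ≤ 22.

√273 = [16; 1, 1, 10, 1, 1, 32, …] (period length 6).
Convergents:
  p_0/q_0 = 16/1
  p_1/q_1 = 17/1
  p_2/q_2 = 33/2
  p_3/q_3 = 347/21
  p_4/q_4 = 380/23
q_3 = 21 ≤ 22 < 23 = q_4, so the answer is 347/21.

347/21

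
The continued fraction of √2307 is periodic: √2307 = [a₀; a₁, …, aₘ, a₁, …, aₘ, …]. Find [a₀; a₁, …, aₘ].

a₀ = ⌊√2307⌋ = 48.
With m₀=0, d₀=1 and mₖ₊₁ = dₖaₖ − mₖ, dₖ₊₁ = (n − mₖ₊₁²)/dₖ, aₖ₊₁ = ⌊(a₀+mₖ₊₁)/dₖ₊₁⌋:
  k=1: m=48, d=3, a=32
  k=2: m=48, d=1, a=96
d=1 and a=2a₀=96 at k=2, so the next step gives (m, d) = (48, 3) again — its k=1 value — and the period has length 2.

[48; 32, 96]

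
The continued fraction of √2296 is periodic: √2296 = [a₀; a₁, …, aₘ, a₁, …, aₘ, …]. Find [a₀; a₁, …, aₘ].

a₀ = ⌊√2296⌋ = 47.
With m₀=0, d₀=1 and mₖ₊₁ = dₖaₖ − mₖ, dₖ₊₁ = (n − mₖ₊₁²)/dₖ, aₖ₊₁ = ⌊(a₀+mₖ₊₁)/dₖ₊₁⌋:
  k=1: m=47, d=87, a=1
  k=2: m=40, d=8, a=10
  k=3: m=40, d=87, a=1
  k=4: m=47, d=1, a=94
d=1 and a=2a₀=94 at k=4, so the next step gives (m, d) = (47, 87) again — its k=1 value — and the period has length 4.

[47; 1, 10, 1, 94]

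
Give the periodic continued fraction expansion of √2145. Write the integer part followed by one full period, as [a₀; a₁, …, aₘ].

a₀ = ⌊√2145⌋ = 46.
With m₀=0, d₀=1 and mₖ₊₁ = dₖaₖ − mₖ, dₖ₊₁ = (n − mₖ₊₁²)/dₖ, aₖ₊₁ = ⌊(a₀+mₖ₊₁)/dₖ₊₁⌋:
  k=1: m=46, d=29, a=3
  k=2: m=41, d=16, a=5
  k=3: m=39, d=39, a=2
  k=4: m=39, d=16, a=5
  k=5: m=41, d=29, a=3
  k=6: m=46, d=1, a=92
d=1 and a=2a₀=92 at k=6, so the next step gives (m, d) = (46, 29) again — its k=1 value — and the period has length 6.

[46; 3, 5, 2, 5, 3, 92]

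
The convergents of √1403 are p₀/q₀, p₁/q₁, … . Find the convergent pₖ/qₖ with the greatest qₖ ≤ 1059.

√1403 = [37; 2, 5, 3, 1, 3, 5, 2, 74, …] (period length 8).
Convergents:
  p_0/q_0 = 37/1
  p_1/q_1 = 75/2
  p_2/q_2 = 412/11
  p_3/q_3 = 1311/35
  p_4/q_4 = 1723/46
  p_5/q_5 = 6480/173
  p_6/q_6 = 34123/911
  p_7/q_7 = 74726/1995
q_6 = 911 ≤ 1059 < 1995 = q_7, so the answer is 34123/911.

34123/911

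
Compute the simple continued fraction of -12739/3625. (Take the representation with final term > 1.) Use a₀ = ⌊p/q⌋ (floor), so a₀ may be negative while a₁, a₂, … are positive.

[-4; 2, 17, 10, 3, 3]

-12739 = -4×3625 + 1761
3625 = 2×1761 + 103
1761 = 17×103 + 10
103 = 10×10 + 3
10 = 3×3 + 1
3 = 3×1 + 0  (stop)
So -12739/3625 = [-4; 2, 17, 10, 3, 3].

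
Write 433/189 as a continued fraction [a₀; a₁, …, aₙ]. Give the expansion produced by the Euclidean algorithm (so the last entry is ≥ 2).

433 = 2*189 + 55
189 = 3*55 + 24
55 = 2*24 + 7
24 = 3*7 + 3
7 = 2*3 + 1
3 = 3*1 + 0  (stop)
So 433/189 = [2; 3, 2, 3, 2, 3].

[2; 3, 2, 3, 2, 3]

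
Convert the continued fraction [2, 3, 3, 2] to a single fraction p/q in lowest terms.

Fold from the inside: start with 2/1.
  3 + 1/2 = 7/2
  3 + 2/7 = 23/7
  2 + 7/23 = 53/23

53/23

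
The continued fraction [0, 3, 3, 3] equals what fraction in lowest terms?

Fold from the inside: start with 3/1.
  3 + 1/3 = 10/3
  3 + 3/10 = 33/10
  0 + 10/33 = 10/33

10/33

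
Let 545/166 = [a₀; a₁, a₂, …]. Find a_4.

545 = 3·166 + 47   →  a_0 = 3
166 = 3·47 + 25   →  a_1 = 3
47 = 1·25 + 22   →  a_2 = 1
25 = 1·22 + 3   →  a_3 = 1
22 = 7·3 + 1   →  a_4 = 7

7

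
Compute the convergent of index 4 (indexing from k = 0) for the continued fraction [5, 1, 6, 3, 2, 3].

Using pₖ = aₖpₖ₋₁ + pₖ₋₂, qₖ = aₖqₖ₋₁ + qₖ₋₂ (with p₋₁=1, p₋₂=0, q₋₁=0, q₋₂=1):
  k=0: a=5, p=5, q=1
  k=1: a=1, p=6, q=1
  k=2: a=6, p=41, q=7
  k=3: a=3, p=129, q=22
  k=4: a=2, p=299, q=51

299/51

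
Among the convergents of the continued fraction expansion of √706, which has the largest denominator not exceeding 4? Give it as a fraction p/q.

√706 = [26; 1, 1, 3, 26, 3, 1, 1, 52, …] (period length 8).
Convergents:
  p_0/q_0 = 26/1
  p_1/q_1 = 27/1
  p_2/q_2 = 53/2
  p_3/q_3 = 186/7
q_2 = 2 ≤ 4 < 7 = q_3, so the answer is 53/2.

53/2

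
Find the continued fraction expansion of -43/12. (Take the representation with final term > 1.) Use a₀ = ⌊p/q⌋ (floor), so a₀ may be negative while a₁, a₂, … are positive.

[-4; 2, 2, 2]

-43 = -4*12 + 5
12 = 2*5 + 2
5 = 2*2 + 1
2 = 2*1 + 0  (stop)
So -43/12 = [-4; 2, 2, 2].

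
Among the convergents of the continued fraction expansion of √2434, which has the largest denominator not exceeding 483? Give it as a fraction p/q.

21905/444

√2434 = [49; 2, 1, 48, 1, 2, 98, …] (period length 6).
Convergents:
  p_0/q_0 = 49/1
  p_1/q_1 = 99/2
  p_2/q_2 = 148/3
  p_3/q_3 = 7203/146
  p_4/q_4 = 7351/149
  p_5/q_5 = 21905/444
  p_6/q_6 = 2154041/43661
q_5 = 444 ≤ 483 < 43661 = q_6, so the answer is 21905/444.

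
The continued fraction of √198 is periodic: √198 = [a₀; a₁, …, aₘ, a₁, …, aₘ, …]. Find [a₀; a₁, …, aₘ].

a₀ = ⌊√198⌋ = 14.
With m₀=0, d₀=1 and mₖ₊₁ = dₖaₖ − mₖ, dₖ₊₁ = (n − mₖ₊₁²)/dₖ, aₖ₊₁ = ⌊(a₀+mₖ₊₁)/dₖ₊₁⌋:
  k=1: m=14, d=2, a=14
  k=2: m=14, d=1, a=28
d=1 and a=2a₀=28 at k=2, so the next step gives (m, d) = (14, 2) again — its k=1 value — and the period has length 2.

[14; 14, 28]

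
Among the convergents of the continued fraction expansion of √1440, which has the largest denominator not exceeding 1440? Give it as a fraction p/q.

54037/1424

√1440 = [37; 1, 17, 1, 74, …] (period length 4).
Convergents:
  p_0/q_0 = 37/1
  p_1/q_1 = 38/1
  p_2/q_2 = 683/18
  p_3/q_3 = 721/19
  p_4/q_4 = 54037/1424
  p_5/q_5 = 54758/1443
q_4 = 1424 ≤ 1440 < 1443 = q_5, so the answer is 54037/1424.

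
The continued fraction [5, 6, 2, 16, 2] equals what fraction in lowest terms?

2273/441

Using pₖ = aₖpₖ₋₁ + pₖ₋₂ and qₖ = aₖqₖ₋₁ + qₖ₋₂:
  k=0: a=5, p=5, q=1
  k=1: a=6, p=31, q=6
  k=2: a=2, p=67, q=13
  k=3: a=16, p=1103, q=214
  k=4: a=2, p=2273, q=441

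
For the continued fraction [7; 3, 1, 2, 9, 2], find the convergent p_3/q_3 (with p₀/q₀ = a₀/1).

Using pₖ = aₖpₖ₋₁ + pₖ₋₂, qₖ = aₖqₖ₋₁ + qₖ₋₂ (with p₋₁=1, p₋₂=0, q₋₁=0, q₋₂=1):
  k=0: a=7, p=7, q=1
  k=1: a=3, p=22, q=3
  k=2: a=1, p=29, q=4
  k=3: a=2, p=80, q=11

80/11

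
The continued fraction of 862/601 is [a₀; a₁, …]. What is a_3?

3

862 = 1·601 + 261   →  a_0 = 1
601 = 2·261 + 79   →  a_1 = 2
261 = 3·79 + 24   →  a_2 = 3
79 = 3·24 + 7   →  a_3 = 3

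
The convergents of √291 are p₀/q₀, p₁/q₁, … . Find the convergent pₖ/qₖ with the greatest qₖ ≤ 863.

9877/579

√291 = [17; 17, 34, …] (period length 2).
Convergents:
  p_0/q_0 = 17/1
  p_1/q_1 = 290/17
  p_2/q_2 = 9877/579
  p_3/q_3 = 168199/9860
q_2 = 579 ≤ 863 < 9860 = q_3, so the answer is 9877/579.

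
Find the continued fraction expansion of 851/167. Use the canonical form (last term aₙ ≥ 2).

[5; 10, 2, 3, 2]

851 = 5*167 + 16
167 = 10*16 + 7
16 = 2*7 + 2
7 = 3*2 + 1
2 = 2*1 + 0  (stop)
So 851/167 = [5; 10, 2, 3, 2].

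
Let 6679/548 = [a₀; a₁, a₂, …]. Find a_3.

8

6679 = 12·548 + 103   →  a_0 = 12
548 = 5·103 + 33   →  a_1 = 5
103 = 3·33 + 4   →  a_2 = 3
33 = 8·4 + 1   →  a_3 = 8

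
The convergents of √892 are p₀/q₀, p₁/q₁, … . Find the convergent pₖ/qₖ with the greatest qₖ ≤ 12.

√892 = [29; 1, 6, 2, 14, 2, 6, 1, 58, …] (period length 8).
Convergents:
  p_0/q_0 = 29/1
  p_1/q_1 = 30/1
  p_2/q_2 = 209/7
  p_3/q_3 = 448/15
q_2 = 7 ≤ 12 < 15 = q_3, so the answer is 209/7.

209/7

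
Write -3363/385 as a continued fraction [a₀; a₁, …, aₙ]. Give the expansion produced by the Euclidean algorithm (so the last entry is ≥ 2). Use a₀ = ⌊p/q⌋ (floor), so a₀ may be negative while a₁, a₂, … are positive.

-3363 = -9·385 + 102
385 = 3·102 + 79
102 = 1·79 + 23
79 = 3·23 + 10
23 = 2·10 + 3
10 = 3·3 + 1
3 = 3·1 + 0  (stop)
So -3363/385 = [-9; 3, 1, 3, 2, 3, 3].

[-9; 3, 1, 3, 2, 3, 3]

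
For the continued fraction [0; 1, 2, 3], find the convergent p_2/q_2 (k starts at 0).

2/3

Using pₖ = aₖpₖ₋₁ + pₖ₋₂, qₖ = aₖqₖ₋₁ + qₖ₋₂ (with p₋₁=1, p₋₂=0, q₋₁=0, q₋₂=1):
  k=0: a=0, p=0, q=1
  k=1: a=1, p=1, q=1
  k=2: a=2, p=2, q=3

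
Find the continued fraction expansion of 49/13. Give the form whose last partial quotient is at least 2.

[3; 1, 3, 3]

49 = 3·13 + 10
13 = 1·10 + 3
10 = 3·3 + 1
3 = 3·1 + 0  (stop)
So 49/13 = [3; 1, 3, 3].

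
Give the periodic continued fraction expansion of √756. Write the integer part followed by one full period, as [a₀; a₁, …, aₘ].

[27; 2, 54]

a₀ = ⌊√756⌋ = 27.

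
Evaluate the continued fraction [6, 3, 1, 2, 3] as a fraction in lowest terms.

Using pₖ = aₖpₖ₋₁ + pₖ₋₂ and qₖ = aₖqₖ₋₁ + qₖ₋₂:
  k=0: a=6, p=6, q=1
  k=1: a=3, p=19, q=3
  k=2: a=1, p=25, q=4
  k=3: a=2, p=69, q=11
  k=4: a=3, p=232, q=37

232/37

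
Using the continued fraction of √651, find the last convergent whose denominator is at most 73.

1735/68

√651 = [25; 1, 1, 16, 1, 1, 50, …] (period length 6).
Convergents:
  p_0/q_0 = 25/1
  p_1/q_1 = 26/1
  p_2/q_2 = 51/2
  p_3/q_3 = 842/33
  p_4/q_4 = 893/35
  p_5/q_5 = 1735/68
  p_6/q_6 = 87643/3435
q_5 = 68 ≤ 73 < 3435 = q_6, so the answer is 1735/68.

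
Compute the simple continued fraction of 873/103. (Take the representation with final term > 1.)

873 = 8×103 + 49
103 = 2×49 + 5
49 = 9×5 + 4
5 = 1×4 + 1
4 = 4×1 + 0  (stop)
So 873/103 = [8; 2, 9, 1, 4].

[8; 2, 9, 1, 4]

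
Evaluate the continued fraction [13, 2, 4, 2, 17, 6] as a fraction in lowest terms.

Fold from the inside: start with 6/1.
  17 + 1/6 = 103/6
  2 + 6/103 = 212/103
  4 + 103/212 = 951/212
  2 + 212/951 = 2114/951
  13 + 951/2114 = 28433/2114

28433/2114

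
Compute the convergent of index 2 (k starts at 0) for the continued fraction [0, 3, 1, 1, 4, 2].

1/4

Using pₖ = aₖpₖ₋₁ + pₖ₋₂, qₖ = aₖqₖ₋₁ + qₖ₋₂ (with p₋₁=1, p₋₂=0, q₋₁=0, q₋₂=1):
  k=0: a=0, p=0, q=1
  k=1: a=3, p=1, q=3
  k=2: a=1, p=1, q=4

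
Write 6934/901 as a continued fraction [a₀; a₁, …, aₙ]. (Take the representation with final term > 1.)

[7; 1, 2, 3, 2, 7, 2, 2]

6934 = 7*901 + 627
901 = 1*627 + 274
627 = 2*274 + 79
274 = 3*79 + 37
79 = 2*37 + 5
37 = 7*5 + 2
5 = 2*2 + 1
2 = 2*1 + 0  (stop)
So 6934/901 = [7; 1, 2, 3, 2, 7, 2, 2].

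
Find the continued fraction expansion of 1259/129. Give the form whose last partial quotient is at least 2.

1259 = 9×129 + 98
129 = 1×98 + 31
98 = 3×31 + 5
31 = 6×5 + 1
5 = 5×1 + 0  (stop)
So 1259/129 = [9; 1, 3, 6, 5].

[9; 1, 3, 6, 5]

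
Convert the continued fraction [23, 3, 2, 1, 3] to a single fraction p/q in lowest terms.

Using pₖ = aₖpₖ₋₁ + pₖ₋₂ and qₖ = aₖqₖ₋₁ + qₖ₋₂:
  k=0: a=23, p=23, q=1
  k=1: a=3, p=70, q=3
  k=2: a=2, p=163, q=7
  k=3: a=1, p=233, q=10
  k=4: a=3, p=862, q=37

862/37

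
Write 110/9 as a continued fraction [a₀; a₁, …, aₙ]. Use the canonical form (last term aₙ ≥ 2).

110 = 12×9 + 2
9 = 4×2 + 1
2 = 2×1 + 0  (stop)
So 110/9 = [12; 4, 2].

[12; 4, 2]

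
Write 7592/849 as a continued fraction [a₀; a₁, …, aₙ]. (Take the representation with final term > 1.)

[8; 1, 16, 3, 16]

7592 = 8×849 + 800
849 = 1×800 + 49
800 = 16×49 + 16
49 = 3×16 + 1
16 = 16×1 + 0  (stop)
So 7592/849 = [8; 1, 16, 3, 16].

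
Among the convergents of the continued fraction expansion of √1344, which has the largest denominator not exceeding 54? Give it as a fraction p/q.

√1344 = [36; 1, 1, 1, 17, 1, 1, 1, 72, …] (period length 8).
Convergents:
  p_0/q_0 = 36/1
  p_1/q_1 = 37/1
  p_2/q_2 = 73/2
  p_3/q_3 = 110/3
  p_4/q_4 = 1943/53
  p_5/q_5 = 2053/56
q_4 = 53 ≤ 54 < 56 = q_5, so the answer is 1943/53.

1943/53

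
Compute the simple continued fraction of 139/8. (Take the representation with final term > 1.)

[17; 2, 1, 2]

139 = 17·8 + 3
8 = 2·3 + 2
3 = 1·2 + 1
2 = 2·1 + 0  (stop)
So 139/8 = [17; 2, 1, 2].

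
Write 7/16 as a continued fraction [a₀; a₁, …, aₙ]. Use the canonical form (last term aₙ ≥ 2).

[0; 2, 3, 2]

7 = 0×16 + 7
16 = 2×7 + 2
7 = 3×2 + 1
2 = 2×1 + 0  (stop)
So 7/16 = [0; 2, 3, 2].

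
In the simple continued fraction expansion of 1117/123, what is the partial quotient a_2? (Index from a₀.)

1117 = 9·123 + 10   →  a_0 = 9
123 = 12·10 + 3   →  a_1 = 12
10 = 3·3 + 1   →  a_2 = 3

3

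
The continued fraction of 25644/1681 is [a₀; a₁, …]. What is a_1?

3

25644 = 15·1681 + 429   →  a_0 = 15
1681 = 3·429 + 394   →  a_1 = 3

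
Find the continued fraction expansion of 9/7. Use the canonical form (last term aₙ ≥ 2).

[1; 3, 2]

9 = 1*7 + 2
7 = 3*2 + 1
2 = 2*1 + 0  (stop)
So 9/7 = [1; 3, 2].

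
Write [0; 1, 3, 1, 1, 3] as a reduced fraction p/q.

25/32

Fold from the inside: start with 3/1.
  1 + 1/3 = 4/3
  1 + 3/4 = 7/4
  3 + 4/7 = 25/7
  1 + 7/25 = 32/25
  0 + 25/32 = 25/32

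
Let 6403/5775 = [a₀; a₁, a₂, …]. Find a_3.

6403 = 1·5775 + 628   →  a_0 = 1
5775 = 9·628 + 123   →  a_1 = 9
628 = 5·123 + 13   →  a_2 = 5
123 = 9·13 + 6   →  a_3 = 9

9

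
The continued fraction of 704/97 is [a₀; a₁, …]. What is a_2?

704 = 7·97 + 25   →  a_0 = 7
97 = 3·25 + 22   →  a_1 = 3
25 = 1·22 + 3   →  a_2 = 1

1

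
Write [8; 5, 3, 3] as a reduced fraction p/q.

Using pₖ = aₖpₖ₋₁ + pₖ₋₂ and qₖ = aₖqₖ₋₁ + qₖ₋₂:
  k=0: a=8, p=8, q=1
  k=1: a=5, p=41, q=5
  k=2: a=3, p=131, q=16
  k=3: a=3, p=434, q=53

434/53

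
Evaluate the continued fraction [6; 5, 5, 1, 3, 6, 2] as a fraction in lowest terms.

Using pₖ = aₖpₖ₋₁ + pₖ₋₂ and qₖ = aₖqₖ₋₁ + qₖ₋₂:
  k=0: a=6, p=6, q=1
  k=1: a=5, p=31, q=5
  k=2: a=5, p=161, q=26
  k=3: a=1, p=192, q=31
  k=4: a=3, p=737, q=119
  k=5: a=6, p=4614, q=745
  k=6: a=2, p=9965, q=1609

9965/1609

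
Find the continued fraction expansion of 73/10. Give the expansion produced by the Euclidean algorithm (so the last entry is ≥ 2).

[7; 3, 3]

73 = 7·10 + 3
10 = 3·3 + 1
3 = 3·1 + 0  (stop)
So 73/10 = [7; 3, 3].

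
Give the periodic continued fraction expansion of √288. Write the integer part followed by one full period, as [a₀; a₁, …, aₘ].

a₀ = ⌊√288⌋ = 16.
With m₀=0, d₀=1 and mₖ₊₁ = dₖaₖ − mₖ, dₖ₊₁ = (n − mₖ₊₁²)/dₖ, aₖ₊₁ = ⌊(a₀+mₖ₊₁)/dₖ₊₁⌋:
  k=1: m=16, d=32, a=1
  k=2: m=16, d=1, a=32
d=1 and a=2a₀=32 at k=2, so the next step gives (m, d) = (16, 32) again — its k=1 value — and the period has length 2.

[16; 1, 32]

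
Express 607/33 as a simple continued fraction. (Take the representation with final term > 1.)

607 = 18×33 + 13
33 = 2×13 + 7
13 = 1×7 + 6
7 = 1×6 + 1
6 = 6×1 + 0  (stop)
So 607/33 = [18; 2, 1, 1, 6].

[18; 2, 1, 1, 6]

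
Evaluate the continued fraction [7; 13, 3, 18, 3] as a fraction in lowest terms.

Fold from the inside: start with 3/1.
  18 + 1/3 = 55/3
  3 + 3/55 = 168/55
  13 + 55/168 = 2239/168
  7 + 168/2239 = 15841/2239

15841/2239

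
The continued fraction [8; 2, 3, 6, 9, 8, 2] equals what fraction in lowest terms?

Fold from the inside: start with 2/1.
  8 + 1/2 = 17/2
  9 + 2/17 = 155/17
  6 + 17/155 = 947/155
  3 + 155/947 = 2996/947
  2 + 947/2996 = 6939/2996
  8 + 2996/6939 = 58508/6939

58508/6939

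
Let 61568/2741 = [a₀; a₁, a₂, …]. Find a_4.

2

61568 = 22·2741 + 1266   →  a_0 = 22
2741 = 2·1266 + 209   →  a_1 = 2
1266 = 6·209 + 12   →  a_2 = 6
209 = 17·12 + 5   →  a_3 = 17
12 = 2·5 + 2   →  a_4 = 2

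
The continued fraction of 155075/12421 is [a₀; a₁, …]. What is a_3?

155075 = 12·12421 + 6023   →  a_0 = 12
12421 = 2·6023 + 375   →  a_1 = 2
6023 = 16·375 + 23   →  a_2 = 16
375 = 16·23 + 7   →  a_3 = 16

16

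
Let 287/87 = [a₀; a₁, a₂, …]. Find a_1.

287 = 3·87 + 26   →  a_0 = 3
87 = 3·26 + 9   →  a_1 = 3

3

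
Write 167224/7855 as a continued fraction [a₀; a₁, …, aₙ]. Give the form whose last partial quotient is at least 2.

[21; 3, 2, 6, 17, 3, 3]

167224 = 21*7855 + 2269
7855 = 3*2269 + 1048
2269 = 2*1048 + 173
1048 = 6*173 + 10
173 = 17*10 + 3
10 = 3*3 + 1
3 = 3*1 + 0  (stop)
So 167224/7855 = [21; 3, 2, 6, 17, 3, 3].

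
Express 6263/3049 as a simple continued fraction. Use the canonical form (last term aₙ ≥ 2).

[2; 18, 2, 11, 3, 2]

6263 = 2·3049 + 165
3049 = 18·165 + 79
165 = 2·79 + 7
79 = 11·7 + 2
7 = 3·2 + 1
2 = 2·1 + 0  (stop)
So 6263/3049 = [2; 18, 2, 11, 3, 2].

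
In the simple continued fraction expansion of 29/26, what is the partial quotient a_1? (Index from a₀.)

8

29 = 1·26 + 3   →  a_0 = 1
26 = 8·3 + 2   →  a_1 = 8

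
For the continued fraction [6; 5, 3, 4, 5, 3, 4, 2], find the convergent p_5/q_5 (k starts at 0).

7129/1152

Using pₖ = aₖpₖ₋₁ + pₖ₋₂, qₖ = aₖqₖ₋₁ + qₖ₋₂ (with p₋₁=1, p₋₂=0, q₋₁=0, q₋₂=1):
  k=0: a=6, p=6, q=1
  k=1: a=5, p=31, q=5
  k=2: a=3, p=99, q=16
  k=3: a=4, p=427, q=69
  k=4: a=5, p=2234, q=361
  k=5: a=3, p=7129, q=1152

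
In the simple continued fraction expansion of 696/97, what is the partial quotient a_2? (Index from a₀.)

1

696 = 7·97 + 17   →  a_0 = 7
97 = 5·17 + 12   →  a_1 = 5
17 = 1·12 + 5   →  a_2 = 1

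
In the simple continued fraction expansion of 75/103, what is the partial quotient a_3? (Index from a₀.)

1

75 = 0·103 + 75   →  a_0 = 0
103 = 1·75 + 28   →  a_1 = 1
75 = 2·28 + 19   →  a_2 = 2
28 = 1·19 + 9   →  a_3 = 1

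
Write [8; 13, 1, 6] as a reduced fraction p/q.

783/97

Fold from the inside: start with 6/1.
  1 + 1/6 = 7/6
  13 + 6/7 = 97/7
  8 + 7/97 = 783/97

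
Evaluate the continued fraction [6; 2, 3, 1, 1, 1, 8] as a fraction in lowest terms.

1391/216

Fold from the inside: start with 8/1.
  1 + 1/8 = 9/8
  1 + 8/9 = 17/9
  1 + 9/17 = 26/17
  3 + 17/26 = 95/26
  2 + 26/95 = 216/95
  6 + 95/216 = 1391/216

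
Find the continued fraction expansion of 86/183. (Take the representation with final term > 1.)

86 = 0·183 + 86
183 = 2·86 + 11
86 = 7·11 + 9
11 = 1·9 + 2
9 = 4·2 + 1
2 = 2·1 + 0  (stop)
So 86/183 = [0; 2, 7, 1, 4, 2].

[0; 2, 7, 1, 4, 2]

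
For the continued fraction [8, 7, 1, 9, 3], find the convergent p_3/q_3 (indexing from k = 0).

Using pₖ = aₖpₖ₋₁ + pₖ₋₂, qₖ = aₖqₖ₋₁ + qₖ₋₂ (with p₋₁=1, p₋₂=0, q₋₁=0, q₋₂=1):
  k=0: a=8, p=8, q=1
  k=1: a=7, p=57, q=7
  k=2: a=1, p=65, q=8
  k=3: a=9, p=642, q=79

642/79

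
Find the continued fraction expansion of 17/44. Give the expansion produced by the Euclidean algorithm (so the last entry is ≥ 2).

[0; 2, 1, 1, 2, 3]

17 = 0·44 + 17
44 = 2·17 + 10
17 = 1·10 + 7
10 = 1·7 + 3
7 = 2·3 + 1
3 = 3·1 + 0  (stop)
So 17/44 = [0; 2, 1, 1, 2, 3].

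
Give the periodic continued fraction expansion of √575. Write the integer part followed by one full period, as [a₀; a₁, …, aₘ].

[23; 1, 46]

a₀ = ⌊√575⌋ = 23.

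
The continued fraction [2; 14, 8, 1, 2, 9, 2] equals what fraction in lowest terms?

14966/7227

Using pₖ = aₖpₖ₋₁ + pₖ₋₂ and qₖ = aₖqₖ₋₁ + qₖ₋₂:
  k=0: a=2, p=2, q=1
  k=1: a=14, p=29, q=14
  k=2: a=8, p=234, q=113
  k=3: a=1, p=263, q=127
  k=4: a=2, p=760, q=367
  k=5: a=9, p=7103, q=3430
  k=6: a=2, p=14966, q=7227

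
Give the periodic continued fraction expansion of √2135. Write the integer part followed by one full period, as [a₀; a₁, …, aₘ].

[46; 4, 1, 5, 1, 4, 92]

a₀ = ⌊√2135⌋ = 46.
With m₀=0, d₀=1 and mₖ₊₁ = dₖaₖ − mₖ, dₖ₊₁ = (n − mₖ₊₁²)/dₖ, aₖ₊₁ = ⌊(a₀+mₖ₊₁)/dₖ₊₁⌋:
  k=1: m=46, d=19, a=4
  k=2: m=30, d=65, a=1
  k=3: m=35, d=14, a=5
  k=4: m=35, d=65, a=1
  k=5: m=30, d=19, a=4
  k=6: m=46, d=1, a=92
d=1 and a=2a₀=92 at k=6, so the next step gives (m, d) = (46, 19) again — its k=1 value — and the period has length 6.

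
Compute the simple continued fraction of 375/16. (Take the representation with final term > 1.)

375 = 23·16 + 7
16 = 2·7 + 2
7 = 3·2 + 1
2 = 2·1 + 0  (stop)
So 375/16 = [23; 2, 3, 2].

[23; 2, 3, 2]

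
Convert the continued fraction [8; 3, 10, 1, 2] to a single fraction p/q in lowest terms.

Using pₖ = aₖpₖ₋₁ + pₖ₋₂ and qₖ = aₖqₖ₋₁ + qₖ₋₂:
  k=0: a=8, p=8, q=1
  k=1: a=3, p=25, q=3
  k=2: a=10, p=258, q=31
  k=3: a=1, p=283, q=34
  k=4: a=2, p=824, q=99

824/99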